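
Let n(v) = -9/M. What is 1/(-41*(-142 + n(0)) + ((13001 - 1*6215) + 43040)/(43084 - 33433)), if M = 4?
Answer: 38604/228513011 ≈ 0.00016894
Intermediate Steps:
n(v) = -9/4
1/(-41*(-142 + n(0)) + ((13001 - 1*6215) + 43040)/(43084 - 33433)) = 1/(-41*(-142 - 9/4) + ((13001 - 1*6215) + 43040)/(43084 - 33433)) = 1/(-41*(-577/4) + ((13001 - 6215) + 43040)/9651) = 1/(23657/4 + (6786 + 43040)*(1/9651)) = 1/(23657/4 + 49826*(1/9651)) = 1/(23657/4 + 49826/9651) = 1/(228513011/38604) = 38604/228513011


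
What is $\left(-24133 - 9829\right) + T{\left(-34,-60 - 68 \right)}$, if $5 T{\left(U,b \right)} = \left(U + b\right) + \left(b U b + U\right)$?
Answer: $- \frac{727062}{5} \approx -1.4541 \cdot 10^{5}$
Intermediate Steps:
$T{\left(U,b \right)} = \frac{b}{5} + \frac{2 U}{5} + \frac{U b^{2}}{5}$ ($T{\left(U,b \right)} = \frac{\left(U + b\right) + \left(b U b + U\right)}{5} = \frac{\left(U + b\right) + \left(U b b + U\right)}{5} = \frac{\left(U + b\right) + \left(U b^{2} + U\right)}{5} = \frac{\left(U + b\right) + \left(U + U b^{2}\right)}{5} = \frac{b + 2 U + U b^{2}}{5} = \frac{b}{5} + \frac{2 U}{5} + \frac{U b^{2}}{5}$)
$\left(-24133 - 9829\right) + T{\left(-34,-60 - 68 \right)} = \left(-24133 - 9829\right) + \left(\frac{-60 - 68}{5} + \frac{2}{5} \left(-34\right) + \frac{1}{5} \left(-34\right) \left(-60 - 68\right)^{2}\right) = \left(-24133 - 9829\right) + \left(\frac{1}{5} \left(-128\right) - \frac{68}{5} + \frac{1}{5} \left(-34\right) \left(-128\right)^{2}\right) = -33962 - \left(\frac{196}{5} + \frac{557056}{5}\right) = -33962 - \frac{557252}{5} = - \frac{727062}{5}$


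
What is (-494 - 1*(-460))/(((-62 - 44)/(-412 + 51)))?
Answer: -6137/53 ≈ -115.79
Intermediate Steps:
(-494 - 1*(-460))/(((-62 - 44)/(-412 + 51))) = (-494 + 460)/((-106/(-361))) = -34/((-106*(-1/361))) = -34/106/361 = -34*361/106 = -6137/53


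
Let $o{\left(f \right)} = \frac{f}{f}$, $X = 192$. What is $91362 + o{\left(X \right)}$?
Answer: $91363$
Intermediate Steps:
$o{\left(f \right)} = 1$
$91362 + o{\left(X \right)} = 91362 + 1 = 91363$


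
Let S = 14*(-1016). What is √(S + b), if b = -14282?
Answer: I*√28506 ≈ 168.84*I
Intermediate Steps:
S = -14224
√(S + b) = √(-14224 - 14282) = √(-28506) = I*√28506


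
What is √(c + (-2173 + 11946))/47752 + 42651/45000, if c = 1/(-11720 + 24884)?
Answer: 4739/5000 + √423392984943/314303664 ≈ 0.94987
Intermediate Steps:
c = 1/13164 ≈ 7.5965e-5
√(c + (-2173 + 11946))/47752 + 42651/45000 = √(1/13164 + (-2173 + 11946))/47752 + 42651/45000 = √(1/13164 + 9773)*(1/47752) + 42651*(1/45000) = √(128651773/13164)*(1/47752) + 4739/5000 = (√423392984943/6582)*(1/47752) + 4739/5000 = √423392984943/314303664 + 4739/5000 = 4739/5000 + √423392984943/314303664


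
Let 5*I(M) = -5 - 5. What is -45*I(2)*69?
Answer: 6210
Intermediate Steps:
I(M) = -2 (I(M) = (-5 - 5)/5 = (⅕)*(-10) = -2)
-45*I(2)*69 = -45*(-2)*69 = 90*69 = 6210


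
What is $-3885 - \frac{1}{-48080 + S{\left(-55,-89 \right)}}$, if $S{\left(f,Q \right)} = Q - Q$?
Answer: $- \frac{186790799}{48080} \approx -3885.0$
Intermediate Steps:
$S{\left(f,Q \right)} = 0$
$-3885 - \frac{1}{-48080 + S{\left(-55,-89 \right)}} = -3885 - \frac{1}{-48080 + 0} = -3885 - \frac{1}{-48080} = -3885 - - \frac{1}{48080} = -3885 + \frac{1}{48080} = - \frac{186790799}{48080}$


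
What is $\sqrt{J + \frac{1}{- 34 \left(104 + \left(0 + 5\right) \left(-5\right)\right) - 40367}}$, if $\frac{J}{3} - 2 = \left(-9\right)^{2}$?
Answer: $\frac{2 \sqrt{115384149597}}{43053} \approx 15.78$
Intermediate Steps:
$J = 249$ ($J = 6 + 3 \left(-9\right)^{2} = 6 + 3 \cdot 81 = 6 + 243 = 249$)
$\sqrt{J + \frac{1}{- 34 \left(104 + \left(0 + 5\right) \left(-5\right)\right) - 40367}} = \sqrt{249 + \frac{1}{- 34 \left(104 + \left(0 + 5\right) \left(-5\right)\right) - 40367}} = \sqrt{249 + \frac{1}{- 34 \left(104 + 5 \left(-5\right)\right) - 40367}} = \sqrt{249 + \frac{1}{- 34 \left(104 - 25\right) - 40367}} = \sqrt{249 + \frac{1}{\left(-34\right) 79 - 40367}} = \sqrt{249 + \frac{1}{-2686 - 40367}} = \sqrt{249 + \frac{1}{-43053}} = \sqrt{249 - \frac{1}{43053}} = \sqrt{\frac{10720196}{43053}} = \frac{2 \sqrt{115384149597}}{43053}$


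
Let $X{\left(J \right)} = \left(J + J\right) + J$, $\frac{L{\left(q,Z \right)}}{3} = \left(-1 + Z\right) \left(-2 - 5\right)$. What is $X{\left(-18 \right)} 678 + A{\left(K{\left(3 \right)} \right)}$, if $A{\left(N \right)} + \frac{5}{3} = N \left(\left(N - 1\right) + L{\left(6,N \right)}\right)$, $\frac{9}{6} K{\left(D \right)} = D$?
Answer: $- \frac{109961}{3} \approx -36654.0$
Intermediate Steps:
$L{\left(q,Z \right)} = 21 - 21 Z$ ($L{\left(q,Z \right)} = 3 \left(-1 + Z\right) \left(-2 - 5\right) = 3 \left(-1 + Z\right) \left(-7\right) = 3 \left(7 - 7 Z\right) = 21 - 21 Z$)
$K{\left(D \right)} = \frac{2 D}{3}$
$A{\left(N \right)} = - \frac{5}{3} + N \left(20 - 20 N\right)$ ($A{\left(N \right)} = - \frac{5}{3} + N \left(\left(N - 1\right) - \left(-21 + 21 N\right)\right) = - \frac{5}{3} + N \left(\left(-1 + N\right) - \left(-21 + 21 N\right)\right) = - \frac{5}{3} + N \left(20 - 20 N\right)$)
$X{\left(J \right)} = 3 J$ ($X{\left(J \right)} = 2 J + J = 3 J$)
$X{\left(-18 \right)} 678 + A{\left(K{\left(3 \right)} \right)} = 3 \left(-18\right) 678 - \left(\frac{5}{3} + 80 - \frac{40}{3} \cdot 3\right) = \left(-54\right) 678 - \left(- \frac{115}{3} + 80\right) = -36612 - \frac{125}{3} = - \frac{109961}{3}$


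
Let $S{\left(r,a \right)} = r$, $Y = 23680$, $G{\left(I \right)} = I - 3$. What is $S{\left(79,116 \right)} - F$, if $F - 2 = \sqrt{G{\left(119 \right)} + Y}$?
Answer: $77 - 6 \sqrt{661} \approx -77.26$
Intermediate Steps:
$G{\left(I \right)} = -3 + I$ ($G{\left(I \right)} = I - 3 = -3 + I$)
$F = 2 + 6 \sqrt{661}$ ($F = 2 + \sqrt{\left(-3 + 119\right) + 23680} = 2 + \sqrt{116 + 23680} = 2 + \sqrt{23796} = 2 + 6 \sqrt{661} \approx 156.26$)
$S{\left(79,116 \right)} - F = 79 - \left(2 + 6 \sqrt{661}\right) = 77 - 6 \sqrt{661}$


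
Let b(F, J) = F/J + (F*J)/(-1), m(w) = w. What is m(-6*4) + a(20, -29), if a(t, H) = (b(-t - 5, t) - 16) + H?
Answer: 1719/4 ≈ 429.75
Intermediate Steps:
b(F, J) = F/J - F*J (b(F, J) = F/J + (F*J)*(-1) = F/J - F*J)
a(t, H) = -16 + H + (-5 - t)/t - t*(-5 - t) (a(t, H) = (((-t - 5)/t - (-t - 5)*t) - 16) + H = (((-5 - t)/t - (-5 - t)*t) - 16) + H = (((-5 - t)/t - t*(-5 - t)) - 16) + H = (-16 + (-5 - t)/t - t*(-5 - t)) + H = -16 + H + (-5 - t)/t - t*(-5 - t))
m(-6*4) + a(20, -29) = -6*4 + (-17 - 29 + 20**2 - 5/20 + 5*20) = -24 + (-17 - 29 + 400 - 5*1/20 + 100) = -24 + (-17 - 29 + 400 - 1/4 + 100) = -24 + 1815/4 = 1719/4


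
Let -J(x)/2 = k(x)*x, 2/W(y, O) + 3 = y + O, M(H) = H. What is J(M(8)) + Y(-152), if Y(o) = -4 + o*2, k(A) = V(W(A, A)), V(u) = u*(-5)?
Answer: -3844/13 ≈ -295.69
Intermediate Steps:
W(y, O) = 2/(-3 + O + y) (W(y, O) = 2/(-3 + (y + O)) = 2/(-3 + (O + y)) = 2/(-3 + O + y))
V(u) = -5*u
k(A) = -10/(-3 + 2*A) (k(A) = -10/(-3 + A + A) = -10/(-3 + 2*A))
Y(o) = -4 + 2*o
J(x) = 20*x/(-3 + 2*x) (J(x) = -2*(-10/(-3 + 2*x))*x = -(-20)*x/(-3 + 2*x) = 20*x/(-3 + 2*x))
J(M(8)) + Y(-152) = 20*8/(-3 + 2*8) + (-4 + 2*(-152)) = 20*8/(-3 + 16) + (-4 - 304) = 20*8/13 - 308 = 20*8*(1/13) - 308 = 160/13 - 308 = -3844/13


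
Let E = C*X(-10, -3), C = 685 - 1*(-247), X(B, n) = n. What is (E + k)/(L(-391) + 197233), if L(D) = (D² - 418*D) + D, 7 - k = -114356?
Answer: 111567/513161 ≈ 0.21741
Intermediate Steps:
k = 114363 (k = 7 - 1*(-114356) = 7 + 114356 = 114363)
C = 932 (C = 685 + 247 = 932)
E = -2796 (E = 932*(-3) = -2796)
L(D) = D² - 417*D
(E + k)/(L(-391) + 197233) = (-2796 + 114363)/(-391*(-417 - 391) + 197233) = 111567/(-391*(-808) + 197233) = 111567/(315928 + 197233) = 111567/513161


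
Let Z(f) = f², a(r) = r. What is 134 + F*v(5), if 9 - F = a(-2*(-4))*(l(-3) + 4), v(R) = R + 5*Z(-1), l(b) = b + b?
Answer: 384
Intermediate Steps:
l(b) = 2*b
v(R) = 5 + R (v(R) = R + 5*(-1)² = R + 5*1 = R + 5 = 5 + R)
F = 25 (F = 9 - (-2*(-4))*(2*(-3) + 4) = 9 - 8*(-6 + 4) = 9 - 8*(-2) = 9 - 1*(-16) = 9 + 16 = 25)
134 + F*v(5) = 134 + 25*(5 + 5) = 134 + 25*10 = 134 + 250 = 384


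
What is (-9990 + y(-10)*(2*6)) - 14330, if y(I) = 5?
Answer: -24260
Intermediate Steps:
(-9990 + y(-10)*(2*6)) - 14330 = (-9990 + 5*(2*6)) - 14330 = (-9990 + 5*12) - 14330 = (-9990 + 60) - 14330 = -9930 - 14330 = -24260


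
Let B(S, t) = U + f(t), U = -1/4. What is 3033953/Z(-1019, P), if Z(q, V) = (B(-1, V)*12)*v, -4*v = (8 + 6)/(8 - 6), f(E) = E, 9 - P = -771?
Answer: -12135812/65499 ≈ -185.28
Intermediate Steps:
P = 780 (P = 9 - 1*(-771) = 9 + 771 = 780)
v = -7/4 (v = -(8 + 6)/(4*(8 - 6)) = -7/(2*2) = -1/4*7 = -7/4 ≈ -1.7500)
U = -1/4 (U = -1*1/4 = -1/4 ≈ -0.25000)
B(S, t) = -1/4 + t
Z(q, V) = 21/4 - 21*V (Z(q, V) = ((-1/4 + V)*12)*(-7/4) = (-3 + 12*V)*(-7/4) = 21/4 - 21*V)
3033953/Z(-1019, P) = 3033953/(21/4 - 21*780) = 3033953/(21/4 - 16380) = 3033953/(-65499/4) = 3033953*(-4/65499) = -12135812/65499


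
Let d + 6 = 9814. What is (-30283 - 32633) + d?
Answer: -53108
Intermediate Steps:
d = 9808 (d = -6 + 9814 = 9808)
(-30283 - 32633) + d = (-30283 - 32633) + 9808 = -62916 + 9808 = -53108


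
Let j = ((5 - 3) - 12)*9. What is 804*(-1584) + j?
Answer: -1273626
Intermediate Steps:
j = -90 (j = (2 - 12)*9 = -10*9 = -90)
804*(-1584) + j = 804*(-1584) - 90 = -1273536 - 90 = -1273626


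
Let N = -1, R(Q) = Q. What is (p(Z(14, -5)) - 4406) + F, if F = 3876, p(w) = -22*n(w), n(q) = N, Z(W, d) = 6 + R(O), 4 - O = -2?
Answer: -508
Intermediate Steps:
O = 6 (O = 4 - 1*(-2) = 4 + 2 = 6)
Z(W, d) = 12 (Z(W, d) = 6 + 6 = 12)
n(q) = -1
p(w) = 22 (p(w) = -22*(-1) = 22)
(p(Z(14, -5)) - 4406) + F = (22 - 4406) + 3876 = -4384 + 3876 = -508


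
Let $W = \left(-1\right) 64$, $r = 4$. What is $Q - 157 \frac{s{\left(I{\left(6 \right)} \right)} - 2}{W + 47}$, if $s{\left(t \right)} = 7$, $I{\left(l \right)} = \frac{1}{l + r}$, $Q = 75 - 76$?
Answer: $\frac{768}{17} \approx 45.176$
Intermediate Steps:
$Q = -1$
$I{\left(l \right)} = \frac{1}{4 + l}$ ($I{\left(l \right)} = \frac{1}{l + 4} = \frac{1}{4 + l}$)
$W = -64$
$Q - 157 \frac{s{\left(I{\left(6 \right)} \right)} - 2}{W + 47} = -1 - 157 \frac{7 - 2}{-64 + 47} = -1 - 157 \frac{5}{-17} = -1 - 157 \cdot 5 \left(- \frac{1}{17}\right) = -1 - - \frac{785}{17} = -1 + \frac{785}{17} = \frac{768}{17}$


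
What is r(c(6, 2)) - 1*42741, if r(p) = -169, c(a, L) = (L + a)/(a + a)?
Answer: -42910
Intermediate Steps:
c(a, L) = (L + a)/(2*a) (c(a, L) = (L + a)/((2*a)) = (L + a)*(1/(2*a)) = (L + a)/(2*a))
r(c(6, 2)) - 1*42741 = -169 - 1*42741 = -169 - 42741 = -42910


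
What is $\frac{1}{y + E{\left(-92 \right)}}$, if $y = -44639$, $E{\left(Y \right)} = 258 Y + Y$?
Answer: $- \frac{1}{68467} \approx -1.4606 \cdot 10^{-5}$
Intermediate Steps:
$E{\left(Y \right)} = 259 Y$
$\frac{1}{y + E{\left(-92 \right)}} = \frac{1}{-44639 + 259 \left(-92\right)} = \frac{1}{-44639 - 23828} = \frac{1}{-68467} = - \frac{1}{68467}$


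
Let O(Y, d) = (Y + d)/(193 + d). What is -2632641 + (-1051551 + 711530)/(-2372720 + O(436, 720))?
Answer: -5703069363791591/2166292204 ≈ -2.6326e+6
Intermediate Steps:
O(Y, d) = (Y + d)/(193 + d)
-2632641 + (-1051551 + 711530)/(-2372720 + O(436, 720)) = -2632641 + (-1051551 + 711530)/(-2372720 + (436 + 720)/(193 + 720)) = -2632641 - 340021/(-2372720 + 1156/913) = -2632641 - 340021/(-2166292204/913) = -2632641 - 340021*(-913/2166292204) = -2632641 + 310439173/2166292204 = -5703069363791591/2166292204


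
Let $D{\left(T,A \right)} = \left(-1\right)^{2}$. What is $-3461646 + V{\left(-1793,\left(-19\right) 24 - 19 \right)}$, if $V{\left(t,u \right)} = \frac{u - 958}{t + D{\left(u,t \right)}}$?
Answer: $- \frac{6203268199}{1792} \approx -3.4616 \cdot 10^{6}$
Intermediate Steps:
$D{\left(T,A \right)} = 1$
$V{\left(t,u \right)} = \frac{-958 + u}{1 + t}$ ($V{\left(t,u \right)} = \frac{u - 958}{t + 1} = \frac{-958 + u}{1 + t}$)
$-3461646 + V{\left(-1793,\left(-19\right) 24 - 19 \right)} = -3461646 + \frac{-958 - 475}{1 - 1793} = -3461646 + \frac{-958 - 475}{-1792} = -3461646 - \frac{-958 - 475}{1792} = -3461646 - - \frac{1433}{1792} = -3461646 + \frac{1433}{1792} = - \frac{6203268199}{1792}$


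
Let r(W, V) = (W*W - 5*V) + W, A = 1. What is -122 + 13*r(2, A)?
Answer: -109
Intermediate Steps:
r(W, V) = W + W² - 5*V (r(W, V) = (W² - 5*V) + W = W + W² - 5*V)
-122 + 13*r(2, A) = -122 + 13*(2 + 2² - 5*1) = -122 + 13*(2 + 4 - 5) = -122 + 13*1 = -122 + 13 = -109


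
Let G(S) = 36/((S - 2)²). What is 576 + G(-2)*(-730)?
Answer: -2133/2 ≈ -1066.5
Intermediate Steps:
G(S) = 36/(-2 + S)² (G(S) = 36/((-2 + S)²) = 36/(-2 + S)²)
576 + G(-2)*(-730) = 576 + (36/(-2 - 2)²)*(-730) = 576 + (36/(-4)²)*(-730) = 576 + (36*(1/16))*(-730) = 576 + (9/4)*(-730) = 576 - 3285/2 = -2133/2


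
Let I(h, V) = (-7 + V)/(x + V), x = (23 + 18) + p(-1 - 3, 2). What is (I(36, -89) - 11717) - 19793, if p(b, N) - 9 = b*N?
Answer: -1480874/47 ≈ -31508.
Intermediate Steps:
p(b, N) = 9 + N*b (p(b, N) = 9 + b*N = 9 + N*b)
x = 42 (x = (23 + 18) + (9 + 2*(-1 - 3)) = 41 + (9 + 2*(-4)) = 41 + (9 - 8) = 41 + 1 = 42)
I(h, V) = (-7 + V)/(42 + V)
(I(36, -89) - 11717) - 19793 = ((-7 - 89)/(42 - 89) - 11717) - 19793 = (-96/(-47) - 11717) - 19793 = (-1/47*(-96) - 11717) - 19793 = (96/47 - 11717) - 19793 = -550603/47 - 19793 = -1480874/47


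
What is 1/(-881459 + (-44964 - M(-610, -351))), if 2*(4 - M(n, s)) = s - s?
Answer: -1/926427 ≈ -1.0794e-6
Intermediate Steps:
M(n, s) = 4 (M(n, s) = 4 - (s - s)/2 = 4 - ½*0 = 4 + 0 = 4)
1/(-881459 + (-44964 - M(-610, -351))) = 1/(-881459 + (-44964 - 1*4)) = 1/(-881459 + (-44964 - 4)) = 1/(-881459 - 44968) = 1/(-926427) = -1/926427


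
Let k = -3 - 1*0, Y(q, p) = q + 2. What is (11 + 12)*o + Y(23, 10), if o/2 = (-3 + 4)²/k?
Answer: 29/3 ≈ 9.6667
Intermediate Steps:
Y(q, p) = 2 + q
k = -3 (k = -3 + 0 = -3)
o = -⅔ (o = 2*((-3 + 4)²/(-3)) = 2*(1²*(-⅓)) = 2*(1*(-⅓)) = 2*(-⅓) = -⅔ ≈ -0.66667)
(11 + 12)*o + Y(23, 10) = (11 + 12)*(-⅔) + (2 + 23) = 23*(-⅔) + 25 = -46/3 + 25 = 29/3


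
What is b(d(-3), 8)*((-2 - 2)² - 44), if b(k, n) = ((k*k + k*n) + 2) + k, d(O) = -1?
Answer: 168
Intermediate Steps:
b(k, n) = 2 + k + k² + k*n (b(k, n) = ((k² + k*n) + 2) + k = (2 + k² + k*n) + k = 2 + k + k² + k*n)
b(d(-3), 8)*((-2 - 2)² - 44) = (2 - 1 + (-1)² - 1*8)*((-2 - 2)² - 44) = (2 - 1 + 1 - 8)*((-4)² - 44) = -6*(16 - 44) = -6*(-28) = 168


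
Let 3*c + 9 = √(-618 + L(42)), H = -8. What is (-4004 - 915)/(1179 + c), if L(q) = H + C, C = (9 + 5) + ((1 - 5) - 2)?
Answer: -8677116/2074567 + 4919*I*√618/4149134 ≈ -4.1826 + 0.029472*I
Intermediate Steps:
C = 8 (C = 14 + (-4 - 2) = 14 - 6 = 8)
L(q) = 0 (L(q) = -8 + 8 = 0)
c = -3 + I*√618/3 (c = -3 + √(-618 + 0)/3 = -3 + √(-618)/3 = -3 + (I*√618)/3 = -3 + I*√618/3 ≈ -3.0 + 8.2865*I)
(-4004 - 915)/(1179 + c) = (-4004 - 915)/(1179 + (-3 + I*√618/3)) = -4919/(1176 + I*√618/3)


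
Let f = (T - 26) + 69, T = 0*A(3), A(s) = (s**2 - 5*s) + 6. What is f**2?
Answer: 1849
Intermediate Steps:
A(s) = 6 + s**2 - 5*s
T = 0 (T = 0*(6 + 3**2 - 5*3) = 0*(6 + 9 - 15) = 0*0 = 0)
f = 43 (f = (0 - 26) + 69 = -26 + 69 = 43)
f**2 = 43**2 = 1849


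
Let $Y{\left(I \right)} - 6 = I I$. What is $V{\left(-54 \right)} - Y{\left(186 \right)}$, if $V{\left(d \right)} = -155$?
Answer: $-34757$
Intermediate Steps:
$Y{\left(I \right)} = 6 + I^{2}$ ($Y{\left(I \right)} = 6 + I I = 6 + I^{2}$)
$V{\left(-54 \right)} - Y{\left(186 \right)} = -155 - \left(6 + 186^{2}\right) = -155 - \left(6 + 34596\right) = -155 - 34602 = -34757$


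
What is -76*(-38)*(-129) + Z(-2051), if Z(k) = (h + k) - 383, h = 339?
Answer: -374647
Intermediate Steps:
Z(k) = -44 + k (Z(k) = (339 + k) - 383 = -44 + k)
-76*(-38)*(-129) + Z(-2051) = -76*(-38)*(-129) + (-44 - 2051) = 2888*(-129) - 2095 = -372552 - 2095 = -374647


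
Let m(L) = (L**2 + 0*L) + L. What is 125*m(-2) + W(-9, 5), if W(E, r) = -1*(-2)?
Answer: 252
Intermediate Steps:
W(E, r) = 2
m(L) = L + L**2 (m(L) = (L**2 + 0) + L = L**2 + L = L + L**2)
125*m(-2) + W(-9, 5) = 125*(-2*(1 - 2)) + 2 = 125*(-2*(-1)) + 2 = 125*2 + 2 = 250 + 2 = 252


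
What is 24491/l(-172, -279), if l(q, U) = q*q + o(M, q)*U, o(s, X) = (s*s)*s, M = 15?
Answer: -24491/912041 ≈ -0.026853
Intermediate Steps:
o(s, X) = s³ (o(s, X) = s²*s = s³)
l(q, U) = q² + 3375*U (l(q, U) = q*q + 15³*U = q² + 3375*U)
24491/l(-172, -279) = 24491/((-172)² + 3375*(-279)) = 24491/(29584 - 941625) = 24491/(-912041) = 24491*(-1/912041) = -24491/912041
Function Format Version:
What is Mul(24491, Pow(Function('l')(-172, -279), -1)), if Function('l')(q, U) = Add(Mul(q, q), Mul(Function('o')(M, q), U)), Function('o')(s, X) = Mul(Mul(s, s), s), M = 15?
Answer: Rational(-24491, 912041) ≈ -0.026853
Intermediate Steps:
Function('o')(s, X) = Pow(s, 3) (Function('o')(s, X) = Mul(Pow(s, 2), s) = Pow(s, 3))
Function('l')(q, U) = Add(Pow(q, 2), Mul(3375, U)) (Function('l')(q, U) = Add(Mul(q, q), Mul(Pow(15, 3), U)) = Add(Pow(q, 2), Mul(3375, U)))
Mul(24491, Pow(Function('l')(-172, -279), -1)) = Mul(24491, Pow(Add(Pow(-172, 2), Mul(3375, -279)), -1)) = Mul(24491, Pow(Add(29584, -941625), -1)) = Mul(24491, Pow(-912041, -1)) = Mul(24491, Rational(-1, 912041)) = Rational(-24491, 912041)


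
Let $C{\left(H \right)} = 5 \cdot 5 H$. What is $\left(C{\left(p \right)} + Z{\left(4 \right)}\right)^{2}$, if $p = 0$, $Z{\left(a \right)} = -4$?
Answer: $16$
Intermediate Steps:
$C{\left(H \right)} = 25 H$
$\left(C{\left(p \right)} + Z{\left(4 \right)}\right)^{2} = \left(25 \cdot 0 - 4\right)^{2} = \left(0 - 4\right)^{2} = \left(-4\right)^{2} = 16$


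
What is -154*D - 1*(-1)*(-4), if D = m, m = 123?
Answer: -18946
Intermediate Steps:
D = 123
-154*D - 1*(-1)*(-4) = -154*123 - 1*(-1)*(-4) = -18942 + 1*(-4) = -18942 - 4 = -18946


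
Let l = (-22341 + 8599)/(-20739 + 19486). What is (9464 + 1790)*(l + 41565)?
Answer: 586273607498/1253 ≈ 4.6790e+8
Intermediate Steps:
l = 13742/1253 (l = -13742/(-1253) = -13742*(-1/1253) = 13742/1253 ≈ 10.967)
(9464 + 1790)*(l + 41565) = (9464 + 1790)*(13742/1253 + 41565) = 11254*(52094687/1253) = 586273607498/1253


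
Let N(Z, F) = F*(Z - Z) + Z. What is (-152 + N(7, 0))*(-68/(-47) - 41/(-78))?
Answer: -1048495/3666 ≈ -286.01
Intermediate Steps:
N(Z, F) = Z (N(Z, F) = F*0 + Z = 0 + Z = Z)
(-152 + N(7, 0))*(-68/(-47) - 41/(-78)) = (-152 + 7)*(-68/(-47) - 41/(-78)) = -145*(-68*(-1/47) - 41*(-1/78)) = -145*(68/47 + 41/78) = -145*7231/3666 = -1048495/3666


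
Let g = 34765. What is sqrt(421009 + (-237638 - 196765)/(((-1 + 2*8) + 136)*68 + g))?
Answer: sqrt(94863835304278)/15011 ≈ 648.84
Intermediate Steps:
sqrt(421009 + (-237638 - 196765)/(((-1 + 2*8) + 136)*68 + g)) = sqrt(421009 + (-237638 - 196765)/(((-1 + 2*8) + 136)*68 + 34765)) = sqrt(421009 - 434403/(((-1 + 16) + 136)*68 + 34765)) = sqrt(421009 - 434403/((15 + 136)*68 + 34765)) = sqrt(421009 - 434403/(151*68 + 34765)) = sqrt(421009 - 434403/(10268 + 34765)) = sqrt(421009 - 434403/45033) = sqrt(421009 - 434403*1/45033) = sqrt(421009 - 144801/15011) = sqrt(6319621298/15011) = sqrt(94863835304278)/15011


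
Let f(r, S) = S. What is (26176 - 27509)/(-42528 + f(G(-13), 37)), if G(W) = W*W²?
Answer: 1333/42491 ≈ 0.031371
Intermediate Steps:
G(W) = W³
(26176 - 27509)/(-42528 + f(G(-13), 37)) = (26176 - 27509)/(-42528 + 37) = -1333/(-42491) = -1333*(-1/42491) = 1333/42491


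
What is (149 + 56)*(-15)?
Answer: -3075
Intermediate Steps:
(149 + 56)*(-15) = 205*(-15) = -3075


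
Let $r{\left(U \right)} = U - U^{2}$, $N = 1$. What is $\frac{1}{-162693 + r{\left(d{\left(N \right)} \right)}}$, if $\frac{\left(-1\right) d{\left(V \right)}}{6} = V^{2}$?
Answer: $- \frac{1}{162735} \approx -6.145 \cdot 10^{-6}$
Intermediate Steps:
$d{\left(V \right)} = - 6 V^{2}$
$\frac{1}{-162693 + r{\left(d{\left(N \right)} \right)}} = \frac{1}{-162693 + - 6 \cdot 1^{2} \left(1 - - 6 \cdot 1^{2}\right)} = \frac{1}{-162693 + \left(-6\right) 1 \left(1 - \left(-6\right) 1\right)} = \frac{1}{-162693 - 6 \left(1 - -6\right)} = \frac{1}{-162693 - 6 \left(1 + 6\right)} = \frac{1}{-162693 - 42} = \frac{1}{-162735} = - \frac{1}{162735}$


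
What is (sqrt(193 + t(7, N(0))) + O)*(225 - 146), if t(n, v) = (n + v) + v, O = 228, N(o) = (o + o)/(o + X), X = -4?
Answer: 18012 + 790*sqrt(2) ≈ 19129.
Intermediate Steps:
N(o) = 2*o/(-4 + o) (N(o) = (o + o)/(o - 4) = (2*o)/(-4 + o) = 2*o/(-4 + o))
t(n, v) = n + 2*v
(sqrt(193 + t(7, N(0))) + O)*(225 - 146) = (sqrt(193 + (7 + 2*(2*0/(-4 + 0)))) + 228)*(225 - 146) = (sqrt(193 + (7 + 2*(2*0/(-4)))) + 228)*79 = (sqrt(193 + (7 + 2*(2*0*(-1/4)))) + 228)*79 = (sqrt(193 + (7 + 2*0)) + 228)*79 = (sqrt(193 + (7 + 0)) + 228)*79 = (sqrt(193 + 7) + 228)*79 = (sqrt(200) + 228)*79 = (10*sqrt(2) + 228)*79 = (228 + 10*sqrt(2))*79 = 18012 + 790*sqrt(2)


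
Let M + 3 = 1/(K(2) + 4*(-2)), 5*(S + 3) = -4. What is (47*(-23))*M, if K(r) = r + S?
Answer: 164312/49 ≈ 3353.3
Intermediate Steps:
S = -19/5 (S = -3 + (⅕)*(-4) = -3 - ⅘ = -19/5 ≈ -3.8000)
K(r) = -19/5 + r (K(r) = r - 19/5 = -19/5 + r)
M = -152/49 (M = -3 + 1/((-19/5 + 2) + 4*(-2)) = -3 + 1/(-9/5 - 8) = -3 + 1/(-49/5) = -3 - 5/49 = -152/49 ≈ -3.1020)
(47*(-23))*M = (47*(-23))*(-152/49) = -1081*(-152/49) = 164312/49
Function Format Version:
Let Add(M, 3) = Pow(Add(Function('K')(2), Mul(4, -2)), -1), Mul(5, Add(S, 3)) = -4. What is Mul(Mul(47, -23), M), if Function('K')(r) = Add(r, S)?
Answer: Rational(164312, 49) ≈ 3353.3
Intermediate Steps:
S = Rational(-19, 5) (S = Add(-3, Mul(Rational(1, 5), -4)) = Add(-3, Rational(-4, 5)) = Rational(-19, 5) ≈ -3.8000)
Function('K')(r) = Add(Rational(-19, 5), r) (Function('K')(r) = Add(r, Rational(-19, 5)) = Add(Rational(-19, 5), r))
M = Rational(-152, 49) (M = Add(-3, Pow(Add(Add(Rational(-19, 5), 2), Mul(4, -2)), -1)) = Add(-3, Pow(Add(Rational(-9, 5), -8), -1)) = Add(-3, Pow(Rational(-49, 5), -1)) = Add(-3, Rational(-5, 49)) = Rational(-152, 49) ≈ -3.1020)
Mul(Mul(47, -23), M) = Mul(Mul(47, -23), Rational(-152, 49)) = Mul(-1081, Rational(-152, 49)) = Rational(164312, 49)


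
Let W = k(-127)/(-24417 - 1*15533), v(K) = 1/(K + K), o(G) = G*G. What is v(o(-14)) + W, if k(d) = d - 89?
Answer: 62311/7830200 ≈ 0.0079578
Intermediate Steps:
o(G) = G²
k(d) = -89 + d
v(K) = 1/(2*K)
W = 108/19975 (W = (-89 - 127)/(-24417 - 1*15533) = -216/(-24417 - 15533) = -216/(-39950) = -216*(-1/39950) = 108/19975 ≈ 0.0054068)
v(o(-14)) + W = 1/(2*((-14)²)) + 108/19975 = (½)/196 + 108/19975 = (½)*(1/196) + 108/19975 = 1/392 + 108/19975 = 62311/7830200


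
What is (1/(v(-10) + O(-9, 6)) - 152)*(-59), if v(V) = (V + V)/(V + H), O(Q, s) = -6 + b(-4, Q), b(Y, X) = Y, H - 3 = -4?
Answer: 807769/90 ≈ 8975.2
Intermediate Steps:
H = -1 (H = 3 - 4 = -1)
O(Q, s) = -10 (O(Q, s) = -6 - 4 = -10)
v(V) = 2*V/(-1 + V) (v(V) = (V + V)/(V - 1) = (2*V)/(-1 + V) = 2*V/(-1 + V))
(1/(v(-10) + O(-9, 6)) - 152)*(-59) = (1/(2*(-10)/(-1 - 10) - 10) - 152)*(-59) = (1/(2*(-10)/(-11) - 10) - 152)*(-59) = (1/(2*(-10)*(-1/11) - 10) - 152)*(-59) = (1/(20/11 - 10) - 152)*(-59) = (1/(-90/11) - 152)*(-59) = (-11/90 - 152)*(-59) = -13691/90*(-59) = 807769/90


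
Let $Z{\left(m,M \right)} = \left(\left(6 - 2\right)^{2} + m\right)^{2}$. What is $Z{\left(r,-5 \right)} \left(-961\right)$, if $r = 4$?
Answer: $-384400$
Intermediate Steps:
$Z{\left(m,M \right)} = \left(16 + m\right)^{2}$ ($Z{\left(m,M \right)} = \left(4^{2} + m\right)^{2} = \left(16 + m\right)^{2}$)
$Z{\left(r,-5 \right)} \left(-961\right) = \left(16 + 4\right)^{2} \left(-961\right) = 20^{2} \left(-961\right) = 400 \left(-961\right) = -384400$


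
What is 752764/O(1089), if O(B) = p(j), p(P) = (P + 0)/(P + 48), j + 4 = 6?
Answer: 18819100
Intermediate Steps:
j = 2 (j = -4 + 6 = 2)
p(P) = P/(48 + P)
O(B) = 1/25 (O(B) = 2/(48 + 2) = 2/50 = 2*(1/50) = 1/25)
752764/O(1089) = 752764/(1/25) = 752764*25 = 18819100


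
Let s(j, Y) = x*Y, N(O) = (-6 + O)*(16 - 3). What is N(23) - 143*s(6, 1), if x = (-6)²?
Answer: -4927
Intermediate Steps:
N(O) = -78 + 13*O (N(O) = (-6 + O)*13 = -78 + 13*O)
x = 36
s(j, Y) = 36*Y
N(23) - 143*s(6, 1) = (-78 + 13*23) - 5148 = (-78 + 299) - 143*36 = 221 - 5148 = -4927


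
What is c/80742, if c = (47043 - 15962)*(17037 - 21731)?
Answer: -72947107/40371 ≈ -1806.9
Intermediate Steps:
c = -145894214 (c = 31081*(-4694) = -145894214)
c/80742 = -145894214/80742 = -145894214*1/80742 = -72947107/40371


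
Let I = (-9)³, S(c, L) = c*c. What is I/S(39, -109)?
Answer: -81/169 ≈ -0.47929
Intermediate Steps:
S(c, L) = c²
I = -729
I/S(39, -109) = -729/(39²) = -729/1521 = -729*1/1521 = -81/169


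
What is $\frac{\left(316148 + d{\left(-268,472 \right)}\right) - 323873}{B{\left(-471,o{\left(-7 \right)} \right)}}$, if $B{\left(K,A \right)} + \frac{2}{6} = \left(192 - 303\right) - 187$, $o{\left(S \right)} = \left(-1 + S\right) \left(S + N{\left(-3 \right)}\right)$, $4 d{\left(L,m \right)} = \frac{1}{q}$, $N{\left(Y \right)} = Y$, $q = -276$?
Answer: $\frac{8528401}{329360} \approx 25.894$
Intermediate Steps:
$d{\left(L,m \right)} = - \frac{1}{1104}$ ($d{\left(L,m \right)} = \frac{1}{4 \left(-276\right)} = \frac{1}{4} \left(- \frac{1}{276}\right) = - \frac{1}{1104}$)
$o{\left(S \right)} = \left(-1 + S\right) \left(-3 + S\right)$ ($o{\left(S \right)} = \left(-1 + S\right) \left(S - 3\right) = \left(-1 + S\right) \left(-3 + S\right)$)
$B{\left(K,A \right)} = - \frac{895}{3}$ ($B{\left(K,A \right)} = - \frac{1}{3} + \left(\left(192 - 303\right) - 187\right) = - \frac{1}{3} - 298 = - \frac{895}{3}$)
$\frac{\left(316148 + d{\left(-268,472 \right)}\right) - 323873}{B{\left(-471,o{\left(-7 \right)} \right)}} = \frac{\left(316148 - \frac{1}{1104}\right) - 323873}{- \frac{895}{3}} = \left(\frac{349027391}{1104} - 323873\right) \left(- \frac{3}{895}\right) = \left(- \frac{8528401}{1104}\right) \left(- \frac{3}{895}\right) = \frac{8528401}{329360}$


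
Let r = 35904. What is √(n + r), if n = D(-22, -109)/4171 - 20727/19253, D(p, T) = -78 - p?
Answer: √231529776176972702221/80304263 ≈ 189.48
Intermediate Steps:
n = -87530485/80304263 (n = (-78 - 1*(-22))/4171 - 20727/19253 = (-78 + 22)*(1/4171) - 20727*1/19253 = -56*1/4171 - 20727/19253 = -56/4171 - 20727/19253 = -87530485/80304263 ≈ -1.0900)
√(n + r) = √(-87530485/80304263 + 35904) = √(2883156728267/80304263) = √231529776176972702221/80304263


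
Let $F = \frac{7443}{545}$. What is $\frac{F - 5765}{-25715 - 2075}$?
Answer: $\frac{1567241}{7572775} \approx 0.20696$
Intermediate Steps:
$F = \frac{7443}{545}$ ($F = 7443 \cdot \frac{1}{545} = \frac{7443}{545} \approx 13.657$)
$\frac{F - 5765}{-25715 - 2075} = \frac{\frac{7443}{545} - 5765}{-25715 - 2075} = - \frac{3134482}{545 \left(-27790\right)} = \left(- \frac{3134482}{545}\right) \left(- \frac{1}{27790}\right) = \frac{1567241}{7572775}$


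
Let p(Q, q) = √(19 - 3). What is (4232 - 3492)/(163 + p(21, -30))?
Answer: 740/167 ≈ 4.4311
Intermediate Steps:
p(Q, q) = 4 (p(Q, q) = √16 = 4)
(4232 - 3492)/(163 + p(21, -30)) = (4232 - 3492)/(163 + 4) = 740/167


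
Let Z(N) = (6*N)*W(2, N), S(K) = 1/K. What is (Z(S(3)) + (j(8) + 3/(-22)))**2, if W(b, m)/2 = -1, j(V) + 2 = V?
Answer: 1681/484 ≈ 3.4731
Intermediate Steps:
j(V) = -2 + V
W(b, m) = -2 (W(b, m) = 2*(-1) = -2)
Z(N) = -12*N (Z(N) = (6*N)*(-2) = -12*N)
(Z(S(3)) + (j(8) + 3/(-22)))**2 = (-12/3 + ((-2 + 8) + 3/(-22)))**2 = (-12*1/3 + (6 + 3*(-1/22)))**2 = (-4 + (6 - 3/22))**2 = (-4 + 129/22)**2 = (41/22)**2 = 1681/484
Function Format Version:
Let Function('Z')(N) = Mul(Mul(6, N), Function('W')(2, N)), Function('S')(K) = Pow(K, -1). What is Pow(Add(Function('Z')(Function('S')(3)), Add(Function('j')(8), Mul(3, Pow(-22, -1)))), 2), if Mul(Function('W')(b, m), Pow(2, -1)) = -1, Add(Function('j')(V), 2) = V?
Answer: Rational(1681, 484) ≈ 3.4731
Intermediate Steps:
Function('j')(V) = Add(-2, V)
Function('W')(b, m) = -2 (Function('W')(b, m) = Mul(2, -1) = -2)
Function('Z')(N) = Mul(-12, N) (Function('Z')(N) = Mul(Mul(6, N), -2) = Mul(-12, N))
Pow(Add(Function('Z')(Function('S')(3)), Add(Function('j')(8), Mul(3, Pow(-22, -1)))), 2) = Pow(Add(Mul(-12, Pow(3, -1)), Add(Add(-2, 8), Mul(3, Pow(-22, -1)))), 2) = Pow(Add(Mul(-12, Rational(1, 3)), Add(6, Mul(3, Rational(-1, 22)))), 2) = Pow(Add(-4, Add(6, Rational(-3, 22))), 2) = Pow(Add(-4, Rational(129, 22)), 2) = Pow(Rational(41, 22), 2) = Rational(1681, 484)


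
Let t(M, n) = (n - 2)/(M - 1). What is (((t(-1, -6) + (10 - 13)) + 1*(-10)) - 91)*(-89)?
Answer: 8900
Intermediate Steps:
t(M, n) = (-2 + n)/(-1 + M)
(((t(-1, -6) + (10 - 13)) + 1*(-10)) - 91)*(-89) = ((((-2 - 6)/(-1 - 1) + (10 - 13)) + 1*(-10)) - 91)*(-89) = (((-8/(-2) - 3) - 10) - 91)*(-89) = (((-½*(-8) - 3) - 10) - 91)*(-89) = (((4 - 3) - 10) - 91)*(-89) = ((1 - 10) - 91)*(-89) = (-9 - 91)*(-89) = -100*(-89) = 8900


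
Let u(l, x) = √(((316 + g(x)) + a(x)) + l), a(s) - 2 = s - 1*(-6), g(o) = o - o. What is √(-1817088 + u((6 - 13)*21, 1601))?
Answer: √(-1817088 + √1778) ≈ 1348.0*I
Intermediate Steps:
g(o) = 0
a(s) = 8 + s (a(s) = 2 + (s - 1*(-6)) = 2 + (s + 6) = 2 + (6 + s) = 8 + s)
u(l, x) = √(324 + l + x) (u(l, x) = √(((316 + 0) + (8 + x)) + l) = √((316 + (8 + x)) + l) = √((324 + x) + l) = √(324 + l + x))
√(-1817088 + u((6 - 13)*21, 1601)) = √(-1817088 + √(324 + (6 - 13)*21 + 1601)) = √(-1817088 + √(324 - 7*21 + 1601)) = √(-1817088 + √(324 - 147 + 1601)) = √(-1817088 + √1778)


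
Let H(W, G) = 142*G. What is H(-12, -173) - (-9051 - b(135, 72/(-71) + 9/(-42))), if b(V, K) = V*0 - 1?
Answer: -15516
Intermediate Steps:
b(V, K) = -1 (b(V, K) = 0 - 1 = -1)
H(-12, -173) - (-9051 - b(135, 72/(-71) + 9/(-42))) = 142*(-173) - (-9051 - 1*(-1)) = -24566 - (-9051 + 1) = -24566 - 1*(-9050) = -24566 + 9050 = -15516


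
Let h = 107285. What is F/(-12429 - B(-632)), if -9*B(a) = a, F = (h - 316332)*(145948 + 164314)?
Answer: 25379741862/4891 ≈ 5.1891e+6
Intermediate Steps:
F = -64859340314 (F = (107285 - 316332)*(145948 + 164314) = -209047*310262 = -64859340314)
B(a) = -a/9
F/(-12429 - B(-632)) = -64859340314/(-12429 - (-1)*(-632)/9) = -64859340314/(-12429 - 1*632/9) = -64859340314/(-12429 - 632/9) = -64859340314/(-112493/9) = -64859340314*(-9/112493) = 25379741862/4891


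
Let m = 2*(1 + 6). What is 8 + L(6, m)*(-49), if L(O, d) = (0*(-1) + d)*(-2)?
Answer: 1380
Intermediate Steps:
m = 14 (m = 2*7 = 14)
L(O, d) = -2*d (L(O, d) = (0 + d)*(-2) = d*(-2) = -2*d)
8 + L(6, m)*(-49) = 8 - 2*14*(-49) = 8 - 28*(-49) = 8 + 1372 = 1380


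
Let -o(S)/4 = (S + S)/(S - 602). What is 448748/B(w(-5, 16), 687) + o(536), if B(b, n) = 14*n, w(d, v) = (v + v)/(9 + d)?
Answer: 5904946/52899 ≈ 111.63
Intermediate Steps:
o(S) = -8*S/(-602 + S) (o(S) = -4*(S + S)/(S - 602) = -4*2*S/(-602 + S) = -8*S/(-602 + S))
w(d, v) = 2*v/(9 + d) (w(d, v) = (2*v)/(9 + d) = 2*v/(9 + d))
448748/B(w(-5, 16), 687) + o(536) = 448748/((14*687)) - 8*536/(-602 + 536) = 448748/9618 - 8*536/(-66) = 448748*(1/9618) - 8*536*(-1/66) = 224374/4809 + 2144/33 = 5904946/52899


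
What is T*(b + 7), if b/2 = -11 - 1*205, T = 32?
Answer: -13600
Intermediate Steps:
b = -432 (b = 2*(-11 - 1*205) = 2*(-11 - 205) = 2*(-216) = -432)
T*(b + 7) = 32*(-432 + 7) = 32*(-425) = -13600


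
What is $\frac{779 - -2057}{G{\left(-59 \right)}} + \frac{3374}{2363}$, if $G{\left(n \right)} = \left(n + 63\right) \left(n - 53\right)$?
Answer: $- \frac{1297479}{264656} \approx -4.9025$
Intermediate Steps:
$G{\left(n \right)} = \left(-53 + n\right) \left(63 + n\right)$ ($G{\left(n \right)} = \left(63 + n\right) \left(-53 + n\right) = \left(-53 + n\right) \left(63 + n\right)$)
$\frac{779 - -2057}{G{\left(-59 \right)}} + \frac{3374}{2363} = \frac{779 - -2057}{-3339 + \left(-59\right)^{2} + 10 \left(-59\right)} + \frac{3374}{2363} = \frac{779 + 2057}{-3339 + 3481 - 590} + 3374 \cdot \frac{1}{2363} = \frac{2836}{-448} + \frac{3374}{2363} = 2836 \left(- \frac{1}{448}\right) + \frac{3374}{2363} = - \frac{709}{112} + \frac{3374}{2363} = - \frac{1297479}{264656}$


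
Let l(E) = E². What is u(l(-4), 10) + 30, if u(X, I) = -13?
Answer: 17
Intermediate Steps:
u(l(-4), 10) + 30 = -13 + 30 = 17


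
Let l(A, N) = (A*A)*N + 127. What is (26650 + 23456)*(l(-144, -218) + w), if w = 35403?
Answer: -224721301308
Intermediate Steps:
l(A, N) = 127 + N*A**2 (l(A, N) = A**2*N + 127 = N*A**2 + 127 = 127 + N*A**2)
(26650 + 23456)*(l(-144, -218) + w) = (26650 + 23456)*((127 - 218*(-144)**2) + 35403) = 50106*((127 - 218*20736) + 35403) = 50106*((127 - 4520448) + 35403) = 50106*(-4520321 + 35403) = 50106*(-4484918) = -224721301308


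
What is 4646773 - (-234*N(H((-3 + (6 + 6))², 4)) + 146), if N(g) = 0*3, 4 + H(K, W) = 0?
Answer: 4646627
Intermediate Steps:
H(K, W) = -4 (H(K, W) = -4 + 0 = -4)
N(g) = 0
4646773 - (-234*N(H((-3 + (6 + 6))², 4)) + 146) = 4646773 - (-234*0 + 146) = 4646773 - (0 + 146) = 4646773 - 1*146 = 4646773 - 146 = 4646627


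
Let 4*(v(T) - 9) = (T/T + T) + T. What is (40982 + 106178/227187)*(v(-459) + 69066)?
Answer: 641001010049999/227187 ≈ 2.8215e+9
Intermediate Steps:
v(T) = 37/4 + T/2 (v(T) = 9 + ((T/T + T) + T)/4 = 9 + ((1 + T) + T)/4 = 9 + (1 + 2*T)/4 = 9 + (1/4 + T/2) = 37/4 + T/2)
(40982 + 106178/227187)*(v(-459) + 69066) = (40982 + 106178/227187)*((37/4 + (1/2)*(-459)) + 69066) = (40982 + 106178*(1/227187))*((37/4 - 459/2) + 69066) = (40982 + 106178/227187)*(-881/4 + 69066) = (9310683812/227187)*(275383/4) = 641001010049999/227187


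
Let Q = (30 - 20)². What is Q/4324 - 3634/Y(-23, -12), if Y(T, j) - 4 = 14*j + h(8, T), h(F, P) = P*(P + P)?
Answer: -1953002/483207 ≈ -4.0417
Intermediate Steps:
h(F, P) = 2*P² (h(F, P) = P*(2*P) = 2*P²)
Y(T, j) = 4 + 2*T² + 14*j (Y(T, j) = 4 + (14*j + 2*T²) = 4 + (2*T² + 14*j) = 4 + 2*T² + 14*j)
Q = 100 (Q = 10² = 100)
Q/4324 - 3634/Y(-23, -12) = 100/4324 - 3634/(4 + 2*(-23)² + 14*(-12)) = 100*(1/4324) - 3634/(4 + 2*529 - 168) = 25/1081 - 3634/(4 + 1058 - 168) = 25/1081 - 3634/894 = 25/1081 - 3634*1/894 = 25/1081 - 1817/447 = -1953002/483207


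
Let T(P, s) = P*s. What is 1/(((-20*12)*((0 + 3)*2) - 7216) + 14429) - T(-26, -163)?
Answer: -24465973/5773 ≈ -4238.0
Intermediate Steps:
1/(((-20*12)*((0 + 3)*2) - 7216) + 14429) - T(-26, -163) = 1/(((-20*12)*((0 + 3)*2) - 7216) + 14429) - (-26)*(-163) = 1/((-720*2 - 7216) + 14429) - 1*4238 = 1/((-240*6 - 7216) + 14429) - 4238 = 1/((-1440 - 7216) + 14429) - 4238 = 1/(-8656 + 14429) - 4238 = 1/5773 - 4238 = -24465973/5773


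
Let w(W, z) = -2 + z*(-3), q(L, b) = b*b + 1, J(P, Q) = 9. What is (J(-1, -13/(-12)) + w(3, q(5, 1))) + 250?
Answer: 251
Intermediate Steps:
q(L, b) = 1 + b**2 (q(L, b) = b**2 + 1 = 1 + b**2)
w(W, z) = -2 - 3*z
(J(-1, -13/(-12)) + w(3, q(5, 1))) + 250 = (9 + (-2 - 3*(1 + 1**2))) + 250 = (9 + (-2 - 3*(1 + 1))) + 250 = (9 + (-2 - 3*2)) + 250 = (9 + (-2 - 6)) + 250 = (9 - 8) + 250 = 1 + 250 = 251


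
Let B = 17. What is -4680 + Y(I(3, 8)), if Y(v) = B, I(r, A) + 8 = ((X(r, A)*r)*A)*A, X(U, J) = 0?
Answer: -4663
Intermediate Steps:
I(r, A) = -8 (I(r, A) = -8 + ((0*r)*A)*A = -8 + (0*A)*A = -8 + 0*A = -8 + 0 = -8)
Y(v) = 17
-4680 + Y(I(3, 8)) = -4680 + 17 = -4663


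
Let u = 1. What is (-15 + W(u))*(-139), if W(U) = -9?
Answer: 3336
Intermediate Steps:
(-15 + W(u))*(-139) = (-15 - 9)*(-139) = -24*(-139) = 3336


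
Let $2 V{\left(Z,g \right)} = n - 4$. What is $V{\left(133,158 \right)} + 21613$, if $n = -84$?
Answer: $21569$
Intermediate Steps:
$V{\left(Z,g \right)} = -44$ ($V{\left(Z,g \right)} = \frac{-84 - 4}{2} = \frac{1}{2} \left(-88\right) = -44$)
$V{\left(133,158 \right)} + 21613 = -44 + 21613 = 21569$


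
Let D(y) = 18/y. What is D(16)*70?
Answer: 315/4 ≈ 78.750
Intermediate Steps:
D(16)*70 = (18/16)*70 = (18*(1/16))*70 = (9/8)*70 = 315/4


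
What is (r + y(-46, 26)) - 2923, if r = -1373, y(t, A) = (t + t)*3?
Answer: -4572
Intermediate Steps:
y(t, A) = 6*t (y(t, A) = (2*t)*3 = 6*t)
(r + y(-46, 26)) - 2923 = (-1373 + 6*(-46)) - 2923 = (-1373 - 276) - 2923 = -1649 - 2923 = -4572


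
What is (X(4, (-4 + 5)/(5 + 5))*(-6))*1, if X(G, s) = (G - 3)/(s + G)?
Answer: -60/41 ≈ -1.4634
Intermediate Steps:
X(G, s) = (-3 + G)/(G + s)
(X(4, (-4 + 5)/(5 + 5))*(-6))*1 = (((-3 + 4)/(4 + (-4 + 5)/(5 + 5)))*(-6))*1 = ((1/(4 + 1/10))*(-6))*1 = ((1/(41/10))*(-6))*1 = (((10/41)*1)*(-6))*1 = ((10/41)*(-6))*1 = -60/41*1 = -60/41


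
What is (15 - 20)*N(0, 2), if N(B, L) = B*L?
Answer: 0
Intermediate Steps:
(15 - 20)*N(0, 2) = (15 - 20)*(0*2) = -5*0 = 0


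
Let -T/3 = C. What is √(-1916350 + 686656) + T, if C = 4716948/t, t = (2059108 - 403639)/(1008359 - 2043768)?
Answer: 1627990137244/183941 + I*√1229694 ≈ 8.8506e+6 + 1108.9*I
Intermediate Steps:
t = -1655469/1035409 (t = 1655469/(-1035409) = 1655469*(-1/1035409) = -1655469/1035409 ≈ -1.5989)
C = -1627990137244/551823 (C = 4716948/(-1655469/1035409) = 4716948*(-1035409/1655469) = -1627990137244/551823 ≈ -2.9502e+6)
T = 1627990137244/183941 (T = -3*(-1627990137244/551823) = 1627990137244/183941 ≈ 8.8506e+6)
√(-1916350 + 686656) + T = √(-1916350 + 686656) + 1627990137244/183941 = √(-1229694) + 1627990137244/183941 = I*√1229694 + 1627990137244/183941 = 1627990137244/183941 + I*√1229694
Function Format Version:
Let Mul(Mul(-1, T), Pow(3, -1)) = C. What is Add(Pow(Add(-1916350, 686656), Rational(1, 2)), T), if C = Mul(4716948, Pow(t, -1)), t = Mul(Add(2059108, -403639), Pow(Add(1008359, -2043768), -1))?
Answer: Add(Rational(1627990137244, 183941), Mul(I, Pow(1229694, Rational(1, 2)))) ≈ Add(8.8506e+6, Mul(1108.9, I))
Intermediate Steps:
t = Rational(-1655469, 1035409) (t = Mul(1655469, Pow(-1035409, -1)) = Mul(1655469, Rational(-1, 1035409)) = Rational(-1655469, 1035409) ≈ -1.5989)
C = Rational(-1627990137244, 551823) (C = Mul(4716948, Pow(Rational(-1655469, 1035409), -1)) = Mul(4716948, Rational(-1035409, 1655469)) = Rational(-1627990137244, 551823) ≈ -2.9502e+6)
T = Rational(1627990137244, 183941) (T = Mul(-3, Rational(-1627990137244, 551823)) = Rational(1627990137244, 183941) ≈ 8.8506e+6)
Add(Pow(Add(-1916350, 686656), Rational(1, 2)), T) = Add(Pow(Add(-1916350, 686656), Rational(1, 2)), Rational(1627990137244, 183941)) = Add(Pow(-1229694, Rational(1, 2)), Rational(1627990137244, 183941)) = Add(Mul(I, Pow(1229694, Rational(1, 2))), Rational(1627990137244, 183941)) = Add(Rational(1627990137244, 183941), Mul(I, Pow(1229694, Rational(1, 2))))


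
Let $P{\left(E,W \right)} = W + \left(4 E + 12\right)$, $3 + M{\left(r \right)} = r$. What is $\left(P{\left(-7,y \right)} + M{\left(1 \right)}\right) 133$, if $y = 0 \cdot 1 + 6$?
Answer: $-1596$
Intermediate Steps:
$y = 6$ ($y = 0 + 6 = 6$)
$M{\left(r \right)} = -3 + r$
$P{\left(E,W \right)} = 12 + W + 4 E$ ($P{\left(E,W \right)} = W + \left(12 + 4 E\right) = 12 + W + 4 E$)
$\left(P{\left(-7,y \right)} + M{\left(1 \right)}\right) 133 = \left(\left(12 + 6 + 4 \left(-7\right)\right) + \left(-3 + 1\right)\right) 133 = \left(\left(12 + 6 - 28\right) - 2\right) 133 = \left(-10 - 2\right) 133 = \left(-12\right) 133 = -1596$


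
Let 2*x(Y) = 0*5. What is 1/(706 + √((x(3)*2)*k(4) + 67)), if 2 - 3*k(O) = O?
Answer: 706/498369 - √67/498369 ≈ 0.0014002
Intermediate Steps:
x(Y) = 0 (x(Y) = (0*5)/2 = (½)*0 = 0)
k(O) = ⅔ - O/3
1/(706 + √((x(3)*2)*k(4) + 67)) = 1/(706 + √((0*2)*(⅔ - ⅓*4) + 67)) = 1/(706 + √(0*(⅔ - 4/3) + 67)) = 1/(706 + √(0*(-⅔) + 67)) = 1/(706 + √(0 + 67)) = 1/(706 + √67)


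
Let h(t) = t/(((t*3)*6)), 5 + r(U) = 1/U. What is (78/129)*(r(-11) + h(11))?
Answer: -12961/4257 ≈ -3.0446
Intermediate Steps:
r(U) = -5 + 1/U
h(t) = 1/18 (h(t) = t/(((3*t)*6)) = t/((18*t)) = t*(1/(18*t)) = 1/18)
(78/129)*(r(-11) + h(11)) = (78/129)*((-5 + 1/(-11)) + 1/18) = (78*(1/129))*((-5 - 1/11) + 1/18) = 26*(-56/11 + 1/18)/43 = (26/43)*(-997/198) = -12961/4257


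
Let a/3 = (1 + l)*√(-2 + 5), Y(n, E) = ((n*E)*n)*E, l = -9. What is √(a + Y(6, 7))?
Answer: 2*√(441 - 6*√3) ≈ 41.502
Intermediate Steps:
Y(n, E) = E²*n² (Y(n, E) = ((E*n)*n)*E = (E*n²)*E = E²*n²)
a = -24*√3 (a = 3*((1 - 9)*√(-2 + 5)) = 3*(-8*√3) = -24*√3 ≈ -41.569)
√(a + Y(6, 7)) = √(-24*√3 + 7²*6²) = √(-24*√3 + 49*36) = √(-24*√3 + 1764) = √(1764 - 24*√3)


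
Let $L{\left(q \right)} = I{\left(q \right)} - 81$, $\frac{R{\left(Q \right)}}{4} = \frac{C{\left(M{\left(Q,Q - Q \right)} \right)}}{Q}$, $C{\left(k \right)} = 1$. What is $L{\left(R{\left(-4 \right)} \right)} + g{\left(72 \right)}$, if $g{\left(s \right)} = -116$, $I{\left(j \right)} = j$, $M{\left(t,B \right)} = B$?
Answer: $-198$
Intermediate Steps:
$R{\left(Q \right)} = \frac{4}{Q}$ ($R{\left(Q \right)} = 4 \cdot 1 \frac{1}{Q} = \frac{4}{Q}$)
$L{\left(q \right)} = -81 + q$ ($L{\left(q \right)} = q - 81 = -81 + q$)
$L{\left(R{\left(-4 \right)} \right)} + g{\left(72 \right)} = \left(-81 + \frac{4}{-4}\right) - 116 = \left(-81 + 4 \left(- \frac{1}{4}\right)\right) - 116 = \left(-81 - 1\right) - 116 = -82 - 116 = -198$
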